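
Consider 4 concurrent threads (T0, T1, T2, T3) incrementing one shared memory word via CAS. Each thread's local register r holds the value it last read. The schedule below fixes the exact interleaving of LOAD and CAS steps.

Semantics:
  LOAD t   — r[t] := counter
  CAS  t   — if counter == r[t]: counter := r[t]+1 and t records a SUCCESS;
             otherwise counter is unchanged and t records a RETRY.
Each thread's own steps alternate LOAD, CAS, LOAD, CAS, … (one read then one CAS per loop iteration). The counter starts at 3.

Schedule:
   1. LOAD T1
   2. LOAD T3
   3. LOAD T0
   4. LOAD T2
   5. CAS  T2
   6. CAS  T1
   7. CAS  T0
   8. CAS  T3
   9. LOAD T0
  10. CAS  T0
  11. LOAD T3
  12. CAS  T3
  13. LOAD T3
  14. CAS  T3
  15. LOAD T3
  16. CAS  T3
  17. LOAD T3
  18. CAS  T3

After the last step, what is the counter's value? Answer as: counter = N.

1. LOAD T1 → mem=3 r[T1]=3 [LOAD]
2. LOAD T3 → mem=3 r[T3]=3 [LOAD]
3. LOAD T0 → mem=3 r[T0]=3 [LOAD]
4. LOAD T2 → mem=3 r[T2]=3 [LOAD]
5. CAS T2 → mem=4 r[T2]=3 [OK]
6. CAS T1 → mem=4 r[T1]=3 [RETRY]
7. CAS T0 → mem=4 r[T0]=3 [RETRY]
8. CAS T3 → mem=4 r[T3]=3 [RETRY]
9. LOAD T0 → mem=4 r[T0]=4 [LOAD]
10. CAS T0 → mem=5 r[T0]=4 [OK]
11. LOAD T3 → mem=5 r[T3]=5 [LOAD]
12. CAS T3 → mem=6 r[T3]=5 [OK]
13. LOAD T3 → mem=6 r[T3]=6 [LOAD]
14. CAS T3 → mem=7 r[T3]=6 [OK]
15. LOAD T3 → mem=7 r[T3]=7 [LOAD]
16. CAS T3 → mem=8 r[T3]=7 [OK]
17. LOAD T3 → mem=8 r[T3]=8 [LOAD]
18. CAS T3 → mem=9 r[T3]=8 [OK]

counter = 9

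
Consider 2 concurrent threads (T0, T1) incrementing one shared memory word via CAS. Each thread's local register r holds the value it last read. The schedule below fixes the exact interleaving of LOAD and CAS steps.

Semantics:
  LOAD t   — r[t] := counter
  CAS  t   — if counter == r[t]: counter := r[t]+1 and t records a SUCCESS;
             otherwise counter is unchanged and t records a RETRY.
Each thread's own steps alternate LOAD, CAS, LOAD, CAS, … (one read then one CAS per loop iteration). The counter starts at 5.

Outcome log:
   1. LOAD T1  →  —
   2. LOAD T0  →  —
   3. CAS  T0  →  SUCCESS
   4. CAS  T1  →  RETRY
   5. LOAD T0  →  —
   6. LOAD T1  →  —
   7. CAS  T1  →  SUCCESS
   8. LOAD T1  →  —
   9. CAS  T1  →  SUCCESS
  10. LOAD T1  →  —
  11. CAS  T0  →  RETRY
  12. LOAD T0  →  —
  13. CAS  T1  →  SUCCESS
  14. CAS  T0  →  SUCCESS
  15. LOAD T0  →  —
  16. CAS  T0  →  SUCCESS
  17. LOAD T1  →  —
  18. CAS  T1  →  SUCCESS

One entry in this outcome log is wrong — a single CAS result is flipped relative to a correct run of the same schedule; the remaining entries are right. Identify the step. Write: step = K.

Re-executing:
T1 LOAD — after: cnt=5, r=5 — load
T0 LOAD — after: cnt=5, r=5 — load
T0 CAS — after: cnt=6, r=5 — ok
T1 CAS — after: cnt=6, r=5 — retry
T0 LOAD — after: cnt=6, r=6 — load
T1 LOAD — after: cnt=6, r=6 — load
T1 CAS — after: cnt=7, r=6 — ok
T1 LOAD — after: cnt=7, r=7 — load
T1 CAS — after: cnt=8, r=7 — ok
T1 LOAD — after: cnt=8, r=8 — load
T0 CAS — after: cnt=8, r=6 — retry
T0 LOAD — after: cnt=8, r=8 — load
T1 CAS — after: cnt=9, r=8 — ok
T0 CAS — after: cnt=9, r=8 — retry
T0 LOAD — after: cnt=9, r=9 — load
T0 CAS — after: cnt=10, r=9 — ok
T1 LOAD — after: cnt=10, r=10 — load
T1 CAS — after: cnt=11, r=10 — ok
Flip is step 14.

step = 14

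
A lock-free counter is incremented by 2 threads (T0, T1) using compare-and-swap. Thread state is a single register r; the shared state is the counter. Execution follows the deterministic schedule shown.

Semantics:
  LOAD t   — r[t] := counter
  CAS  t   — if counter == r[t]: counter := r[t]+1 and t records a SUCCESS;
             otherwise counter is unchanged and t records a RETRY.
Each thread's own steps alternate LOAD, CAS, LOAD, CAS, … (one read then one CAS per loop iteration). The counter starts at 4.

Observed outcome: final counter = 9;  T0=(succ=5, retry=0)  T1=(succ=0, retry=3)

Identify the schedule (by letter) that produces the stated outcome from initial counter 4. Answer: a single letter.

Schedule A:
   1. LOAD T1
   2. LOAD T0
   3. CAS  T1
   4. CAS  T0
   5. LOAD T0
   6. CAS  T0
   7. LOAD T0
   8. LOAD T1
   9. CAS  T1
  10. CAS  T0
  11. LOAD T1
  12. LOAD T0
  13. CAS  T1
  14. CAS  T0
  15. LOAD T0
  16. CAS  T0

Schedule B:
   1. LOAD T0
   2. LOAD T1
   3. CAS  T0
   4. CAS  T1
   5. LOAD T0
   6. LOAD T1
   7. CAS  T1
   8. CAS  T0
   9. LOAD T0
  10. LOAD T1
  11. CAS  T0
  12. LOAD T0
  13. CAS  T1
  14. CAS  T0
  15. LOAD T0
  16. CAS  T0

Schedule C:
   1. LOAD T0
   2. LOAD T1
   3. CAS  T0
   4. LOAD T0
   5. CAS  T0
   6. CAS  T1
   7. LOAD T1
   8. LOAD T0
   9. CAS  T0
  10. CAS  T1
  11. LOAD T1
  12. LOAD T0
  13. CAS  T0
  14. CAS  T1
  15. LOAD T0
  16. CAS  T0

Run C:
#1 T0 reads 4
#2 T1 reads 4
#3 T0 CAS(4→5) writes; counter now 5
#4 T0 reads 5
#5 T0 CAS(5→6) writes; counter now 6
#6 T1 CAS(4→5) fails; counter now 6
#7 T1 reads 6
#8 T0 reads 6
#9 T0 CAS(6→7) writes; counter now 7
#10 T1 CAS(6→7) fails; counter now 7
#11 T1 reads 7
#12 T0 reads 7
#13 T0 CAS(7→8) writes; counter now 8
#14 T1 CAS(7→8) fails; counter now 8
#15 T0 reads 8
#16 T0 CAS(8→9) writes; counter now 9

C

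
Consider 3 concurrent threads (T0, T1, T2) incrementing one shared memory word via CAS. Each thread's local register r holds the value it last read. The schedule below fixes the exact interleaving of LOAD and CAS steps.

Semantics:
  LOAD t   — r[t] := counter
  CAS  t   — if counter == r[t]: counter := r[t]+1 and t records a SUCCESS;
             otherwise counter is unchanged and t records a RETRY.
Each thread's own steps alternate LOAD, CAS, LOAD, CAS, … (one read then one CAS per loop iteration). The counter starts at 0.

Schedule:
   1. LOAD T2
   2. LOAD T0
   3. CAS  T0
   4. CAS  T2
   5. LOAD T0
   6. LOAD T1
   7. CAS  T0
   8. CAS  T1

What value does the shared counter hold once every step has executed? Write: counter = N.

counter = 2

   1) LOAD T2:  M=0  r_T2=0
   2) LOAD T0:  M=0  r_T0=0
   3) CAS  T0:  M=1  r_T0=0 ✓
   4) CAS  T2:  M=1  r_T2=0 ✗
   5) LOAD T0:  M=1  r_T0=1
   6) LOAD T1:  M=1  r_T1=1
   7) CAS  T0:  M=2  r_T0=1 ✓
   8) CAS  T1:  M=2  r_T1=1 ✗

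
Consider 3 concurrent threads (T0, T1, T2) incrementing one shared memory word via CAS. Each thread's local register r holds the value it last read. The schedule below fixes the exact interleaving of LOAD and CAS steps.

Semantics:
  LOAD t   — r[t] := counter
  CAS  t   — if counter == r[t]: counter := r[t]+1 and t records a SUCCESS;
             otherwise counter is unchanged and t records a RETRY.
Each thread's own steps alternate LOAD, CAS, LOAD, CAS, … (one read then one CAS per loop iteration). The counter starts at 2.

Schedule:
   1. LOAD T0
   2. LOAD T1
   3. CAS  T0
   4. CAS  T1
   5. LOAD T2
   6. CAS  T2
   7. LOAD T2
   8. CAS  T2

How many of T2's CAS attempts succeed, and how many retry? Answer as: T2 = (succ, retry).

T2 = (2, 0)

T0 LOAD — after: cnt=2, r=2 — load
T1 LOAD — after: cnt=2, r=2 — load
T0 CAS — after: cnt=3, r=2 — ok
T1 CAS — after: cnt=3, r=2 — retry
T2 LOAD — after: cnt=3, r=3 — load
T2 CAS — after: cnt=4, r=3 — ok
T2 LOAD — after: cnt=4, r=4 — load
T2 CAS — after: cnt=5, r=4 — ok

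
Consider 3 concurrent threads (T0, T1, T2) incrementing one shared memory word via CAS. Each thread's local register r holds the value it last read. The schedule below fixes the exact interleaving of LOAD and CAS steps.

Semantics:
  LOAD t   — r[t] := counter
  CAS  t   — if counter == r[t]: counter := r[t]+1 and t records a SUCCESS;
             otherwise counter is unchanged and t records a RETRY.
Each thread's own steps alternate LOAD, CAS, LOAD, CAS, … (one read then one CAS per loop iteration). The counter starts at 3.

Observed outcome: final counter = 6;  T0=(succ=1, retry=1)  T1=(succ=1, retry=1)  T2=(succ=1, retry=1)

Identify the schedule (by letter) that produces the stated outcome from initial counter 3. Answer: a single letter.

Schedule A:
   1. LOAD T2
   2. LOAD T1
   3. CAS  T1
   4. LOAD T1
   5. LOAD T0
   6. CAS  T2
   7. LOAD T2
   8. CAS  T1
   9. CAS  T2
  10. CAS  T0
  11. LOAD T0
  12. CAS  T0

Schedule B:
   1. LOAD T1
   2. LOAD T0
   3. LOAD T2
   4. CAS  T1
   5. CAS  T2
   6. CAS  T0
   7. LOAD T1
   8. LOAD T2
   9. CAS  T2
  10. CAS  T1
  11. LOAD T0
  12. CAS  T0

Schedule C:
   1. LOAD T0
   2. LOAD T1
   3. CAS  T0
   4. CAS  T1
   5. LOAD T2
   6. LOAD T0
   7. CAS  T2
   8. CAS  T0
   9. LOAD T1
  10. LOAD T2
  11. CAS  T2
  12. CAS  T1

Tracing schedule B:
   1) LOAD T1:  M=3  r_T1=3
   2) LOAD T0:  M=3  r_T0=3
   3) LOAD T2:  M=3  r_T2=3
   4) CAS  T1:  M=4  r_T1=3 ✓
   5) CAS  T2:  M=4  r_T2=3 ✗
   6) CAS  T0:  M=4  r_T0=3 ✗
   7) LOAD T1:  M=4  r_T1=4
   8) LOAD T2:  M=4  r_T2=4
   9) CAS  T2:  M=5  r_T2=4 ✓
  10) CAS  T1:  M=5  r_T1=4 ✗
  11) LOAD T0:  M=5  r_T0=5
  12) CAS  T0:  M=6  r_T0=5 ✓

B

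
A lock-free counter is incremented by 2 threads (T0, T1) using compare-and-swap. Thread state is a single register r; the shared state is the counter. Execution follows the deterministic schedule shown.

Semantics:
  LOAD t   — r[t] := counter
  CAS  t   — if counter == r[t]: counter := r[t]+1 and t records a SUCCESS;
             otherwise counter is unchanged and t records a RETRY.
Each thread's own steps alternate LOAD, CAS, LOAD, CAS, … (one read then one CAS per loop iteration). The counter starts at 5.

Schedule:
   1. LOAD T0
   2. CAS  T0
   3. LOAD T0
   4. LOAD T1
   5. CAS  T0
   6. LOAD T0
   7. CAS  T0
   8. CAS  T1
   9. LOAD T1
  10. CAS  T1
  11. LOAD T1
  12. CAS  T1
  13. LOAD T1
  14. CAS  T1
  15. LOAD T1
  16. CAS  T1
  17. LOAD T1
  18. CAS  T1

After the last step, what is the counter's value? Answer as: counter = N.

#1 T0 reads 5
#2 T0 CAS(5→6) writes; counter now 6
#3 T0 reads 6
#4 T1 reads 6
#5 T0 CAS(6→7) writes; counter now 7
#6 T0 reads 7
#7 T0 CAS(7→8) writes; counter now 8
#8 T1 CAS(6→7) fails; counter now 8
#9 T1 reads 8
#10 T1 CAS(8→9) writes; counter now 9
#11 T1 reads 9
#12 T1 CAS(9→10) writes; counter now 10
#13 T1 reads 10
#14 T1 CAS(10→11) writes; counter now 11
#15 T1 reads 11
#16 T1 CAS(11→12) writes; counter now 12
#17 T1 reads 12
#18 T1 CAS(12→13) writes; counter now 13

counter = 13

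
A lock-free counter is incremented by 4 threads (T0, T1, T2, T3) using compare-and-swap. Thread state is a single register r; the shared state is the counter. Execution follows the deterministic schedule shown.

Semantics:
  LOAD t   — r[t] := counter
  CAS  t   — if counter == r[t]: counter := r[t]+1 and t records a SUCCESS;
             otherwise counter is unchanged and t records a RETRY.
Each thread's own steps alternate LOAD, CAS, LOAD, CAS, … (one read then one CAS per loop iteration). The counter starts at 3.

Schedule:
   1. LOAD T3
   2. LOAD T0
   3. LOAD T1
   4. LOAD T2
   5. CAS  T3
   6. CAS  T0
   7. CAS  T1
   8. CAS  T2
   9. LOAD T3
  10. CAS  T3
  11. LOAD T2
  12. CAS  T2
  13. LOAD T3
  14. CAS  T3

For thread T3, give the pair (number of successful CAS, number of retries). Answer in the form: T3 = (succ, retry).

T3 = (3, 0)

#1 T3 reads 3
#2 T0 reads 3
#3 T1 reads 3
#4 T2 reads 3
#5 T3 CAS(3→4) writes; counter now 4
#6 T0 CAS(3→4) fails; counter now 4
#7 T1 CAS(3→4) fails; counter now 4
#8 T2 CAS(3→4) fails; counter now 4
#9 T3 reads 4
#10 T3 CAS(4→5) writes; counter now 5
#11 T2 reads 5
#12 T2 CAS(5→6) writes; counter now 6
#13 T3 reads 6
#14 T3 CAS(6→7) writes; counter now 7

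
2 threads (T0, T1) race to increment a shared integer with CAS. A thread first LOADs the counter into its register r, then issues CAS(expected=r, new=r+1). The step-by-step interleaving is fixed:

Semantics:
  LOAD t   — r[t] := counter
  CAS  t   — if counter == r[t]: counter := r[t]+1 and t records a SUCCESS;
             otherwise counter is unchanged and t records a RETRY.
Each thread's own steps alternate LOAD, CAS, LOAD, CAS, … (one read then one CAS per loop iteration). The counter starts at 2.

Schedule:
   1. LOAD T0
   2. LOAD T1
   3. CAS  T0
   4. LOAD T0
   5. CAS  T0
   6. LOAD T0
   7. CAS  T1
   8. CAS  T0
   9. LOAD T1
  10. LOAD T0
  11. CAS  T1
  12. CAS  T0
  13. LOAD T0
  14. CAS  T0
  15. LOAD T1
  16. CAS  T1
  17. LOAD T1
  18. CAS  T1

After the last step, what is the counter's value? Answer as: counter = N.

counter = 9

[1] T0.load  rd  (counter 2, T0.r 2)
[2] T1.load  rd  (counter 2, T1.r 2)
[3] T0.cas  hit  (counter 3, T0.r 2)
[4] T0.load  rd  (counter 3, T0.r 3)
[5] T0.cas  hit  (counter 4, T0.r 3)
[6] T0.load  rd  (counter 4, T0.r 4)
[7] T1.cas  miss  (counter 4, T1.r 2)
[8] T0.cas  hit  (counter 5, T0.r 4)
[9] T1.load  rd  (counter 5, T1.r 5)
[10] T0.load  rd  (counter 5, T0.r 5)
[11] T1.cas  hit  (counter 6, T1.r 5)
[12] T0.cas  miss  (counter 6, T0.r 5)
[13] T0.load  rd  (counter 6, T0.r 6)
[14] T0.cas  hit  (counter 7, T0.r 6)
[15] T1.load  rd  (counter 7, T1.r 7)
[16] T1.cas  hit  (counter 8, T1.r 7)
[17] T1.load  rd  (counter 8, T1.r 8)
[18] T1.cas  hit  (counter 9, T1.r 8)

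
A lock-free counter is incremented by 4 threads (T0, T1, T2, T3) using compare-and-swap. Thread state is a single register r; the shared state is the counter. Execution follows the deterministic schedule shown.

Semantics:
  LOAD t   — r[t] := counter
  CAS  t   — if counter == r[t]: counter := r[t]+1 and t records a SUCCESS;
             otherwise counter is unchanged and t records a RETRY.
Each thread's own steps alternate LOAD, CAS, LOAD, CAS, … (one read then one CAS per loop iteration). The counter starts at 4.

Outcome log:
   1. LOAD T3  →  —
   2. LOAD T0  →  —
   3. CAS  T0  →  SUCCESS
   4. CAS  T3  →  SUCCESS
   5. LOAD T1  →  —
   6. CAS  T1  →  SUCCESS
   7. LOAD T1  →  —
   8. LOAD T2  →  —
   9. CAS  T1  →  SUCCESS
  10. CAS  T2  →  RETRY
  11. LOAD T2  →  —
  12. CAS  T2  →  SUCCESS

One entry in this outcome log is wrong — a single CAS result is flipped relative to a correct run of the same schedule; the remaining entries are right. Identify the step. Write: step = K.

step = 4

Correct run:
   1) LOAD T3:  M=4  r_T3=4
   2) LOAD T0:  M=4  r_T0=4
   3) CAS  T0:  M=5  r_T0=4 ✓
   4) CAS  T3:  M=5  r_T3=4 ✗
   5) LOAD T1:  M=5  r_T1=5
   6) CAS  T1:  M=6  r_T1=5 ✓
   7) LOAD T1:  M=6  r_T1=6
   8) LOAD T2:  M=6  r_T2=6
   9) CAS  T1:  M=7  r_T1=6 ✓
  10) CAS  T2:  M=7  r_T2=6 ✗
  11) LOAD T2:  M=7  r_T2=7
  12) CAS  T2:  M=8  r_T2=7 ✓
Flip is step 4.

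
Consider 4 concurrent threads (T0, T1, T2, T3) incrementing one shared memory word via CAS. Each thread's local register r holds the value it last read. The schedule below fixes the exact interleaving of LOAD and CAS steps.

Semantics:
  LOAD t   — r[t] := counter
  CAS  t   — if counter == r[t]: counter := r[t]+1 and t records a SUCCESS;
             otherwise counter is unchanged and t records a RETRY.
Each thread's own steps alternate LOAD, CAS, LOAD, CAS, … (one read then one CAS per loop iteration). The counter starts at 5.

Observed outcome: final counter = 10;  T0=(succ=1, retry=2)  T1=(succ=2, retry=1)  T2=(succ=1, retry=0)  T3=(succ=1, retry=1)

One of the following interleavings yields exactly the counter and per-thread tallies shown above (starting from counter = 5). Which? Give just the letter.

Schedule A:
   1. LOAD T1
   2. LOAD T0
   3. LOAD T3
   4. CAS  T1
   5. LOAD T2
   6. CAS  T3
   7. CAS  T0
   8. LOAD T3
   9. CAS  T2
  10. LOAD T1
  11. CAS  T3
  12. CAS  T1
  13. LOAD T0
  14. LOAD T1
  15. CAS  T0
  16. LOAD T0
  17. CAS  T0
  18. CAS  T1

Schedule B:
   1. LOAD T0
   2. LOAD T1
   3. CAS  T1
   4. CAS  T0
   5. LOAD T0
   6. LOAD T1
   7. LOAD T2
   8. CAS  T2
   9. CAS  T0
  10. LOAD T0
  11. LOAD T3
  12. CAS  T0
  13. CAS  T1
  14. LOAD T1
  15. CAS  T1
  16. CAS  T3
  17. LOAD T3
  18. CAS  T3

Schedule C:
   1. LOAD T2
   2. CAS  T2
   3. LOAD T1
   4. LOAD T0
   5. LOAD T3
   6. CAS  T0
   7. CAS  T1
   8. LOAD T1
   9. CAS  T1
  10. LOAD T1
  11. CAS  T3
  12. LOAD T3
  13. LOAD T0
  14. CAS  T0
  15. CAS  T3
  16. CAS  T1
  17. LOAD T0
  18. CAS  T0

B

Tracing schedule B:
#1 T0 reads 5
#2 T1 reads 5
#3 T1 CAS(5→6) writes; counter now 6
#4 T0 CAS(5→6) fails; counter now 6
#5 T0 reads 6
#6 T1 reads 6
#7 T2 reads 6
#8 T2 CAS(6→7) writes; counter now 7
#9 T0 CAS(6→7) fails; counter now 7
#10 T0 reads 7
#11 T3 reads 7
#12 T0 CAS(7→8) writes; counter now 8
#13 T1 CAS(6→7) fails; counter now 8
#14 T1 reads 8
#15 T1 CAS(8→9) writes; counter now 9
#16 T3 CAS(7→8) fails; counter now 9
#17 T3 reads 9
#18 T3 CAS(9→10) writes; counter now 10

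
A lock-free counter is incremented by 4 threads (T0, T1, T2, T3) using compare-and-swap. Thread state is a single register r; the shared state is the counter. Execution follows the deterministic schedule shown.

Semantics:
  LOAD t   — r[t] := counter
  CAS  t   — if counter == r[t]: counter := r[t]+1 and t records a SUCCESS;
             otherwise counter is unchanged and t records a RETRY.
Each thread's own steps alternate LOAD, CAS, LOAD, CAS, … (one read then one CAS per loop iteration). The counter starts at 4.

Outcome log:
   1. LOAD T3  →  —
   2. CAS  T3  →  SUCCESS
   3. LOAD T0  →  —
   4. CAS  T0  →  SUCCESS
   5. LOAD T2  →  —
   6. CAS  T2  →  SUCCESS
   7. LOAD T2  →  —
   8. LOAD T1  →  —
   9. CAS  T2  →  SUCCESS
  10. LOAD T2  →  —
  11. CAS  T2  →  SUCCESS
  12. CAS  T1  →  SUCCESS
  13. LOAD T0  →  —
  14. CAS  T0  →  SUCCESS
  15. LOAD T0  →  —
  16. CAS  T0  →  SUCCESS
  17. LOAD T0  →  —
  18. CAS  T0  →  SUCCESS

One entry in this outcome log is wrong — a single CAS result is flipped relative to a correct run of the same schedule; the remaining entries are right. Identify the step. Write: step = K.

Reference trace:
   1) LOAD T3:  M=4  r_T3=4
   2) CAS  T3:  M=5  r_T3=4 ✓
   3) LOAD T0:  M=5  r_T0=5
   4) CAS  T0:  M=6  r_T0=5 ✓
   5) LOAD T2:  M=6  r_T2=6
   6) CAS  T2:  M=7  r_T2=6 ✓
   7) LOAD T2:  M=7  r_T2=7
   8) LOAD T1:  M=7  r_T1=7
   9) CAS  T2:  M=8  r_T2=7 ✓
  10) LOAD T2:  M=8  r_T2=8
  11) CAS  T2:  M=9  r_T2=8 ✓
  12) CAS  T1:  M=9  r_T1=7 ✗
  13) LOAD T0:  M=9  r_T0=9
  14) CAS  T0:  M=10  r_T0=9 ✓
  15) LOAD T0:  M=10  r_T0=10
  16) CAS  T0:  M=11  r_T0=10 ✓
  17) LOAD T0:  M=11  r_T0=11
  18) CAS  T0:  M=12  r_T0=11 ✓
Log disagrees first at step 12.

step = 12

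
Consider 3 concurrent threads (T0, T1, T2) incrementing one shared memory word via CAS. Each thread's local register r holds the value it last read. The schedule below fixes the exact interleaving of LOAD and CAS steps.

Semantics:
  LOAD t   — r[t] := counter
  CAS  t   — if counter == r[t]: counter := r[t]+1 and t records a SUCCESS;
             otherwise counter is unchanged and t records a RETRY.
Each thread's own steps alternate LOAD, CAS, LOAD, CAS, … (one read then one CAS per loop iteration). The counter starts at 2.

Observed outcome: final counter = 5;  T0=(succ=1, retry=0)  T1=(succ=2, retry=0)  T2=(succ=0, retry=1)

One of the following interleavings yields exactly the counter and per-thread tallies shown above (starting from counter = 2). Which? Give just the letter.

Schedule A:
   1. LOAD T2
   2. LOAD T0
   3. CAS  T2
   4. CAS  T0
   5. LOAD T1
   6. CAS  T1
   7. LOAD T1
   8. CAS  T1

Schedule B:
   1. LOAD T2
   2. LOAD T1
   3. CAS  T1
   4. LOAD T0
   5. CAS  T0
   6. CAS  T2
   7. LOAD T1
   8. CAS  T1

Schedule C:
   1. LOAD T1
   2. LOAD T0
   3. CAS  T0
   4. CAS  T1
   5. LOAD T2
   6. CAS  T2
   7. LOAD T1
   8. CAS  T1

B

Tracing schedule B:
step 1: T2 LOAD ⇒ load; ctr=2 reg=2
step 2: T1 LOAD ⇒ load; ctr=2 reg=2
step 3: T1 CAS ⇒ ok; ctr=3 reg=2
step 4: T0 LOAD ⇒ load; ctr=3 reg=3
step 5: T0 CAS ⇒ ok; ctr=4 reg=3
step 6: T2 CAS ⇒ retry; ctr=4 reg=2
step 7: T1 LOAD ⇒ load; ctr=4 reg=4
step 8: T1 CAS ⇒ ok; ctr=5 reg=4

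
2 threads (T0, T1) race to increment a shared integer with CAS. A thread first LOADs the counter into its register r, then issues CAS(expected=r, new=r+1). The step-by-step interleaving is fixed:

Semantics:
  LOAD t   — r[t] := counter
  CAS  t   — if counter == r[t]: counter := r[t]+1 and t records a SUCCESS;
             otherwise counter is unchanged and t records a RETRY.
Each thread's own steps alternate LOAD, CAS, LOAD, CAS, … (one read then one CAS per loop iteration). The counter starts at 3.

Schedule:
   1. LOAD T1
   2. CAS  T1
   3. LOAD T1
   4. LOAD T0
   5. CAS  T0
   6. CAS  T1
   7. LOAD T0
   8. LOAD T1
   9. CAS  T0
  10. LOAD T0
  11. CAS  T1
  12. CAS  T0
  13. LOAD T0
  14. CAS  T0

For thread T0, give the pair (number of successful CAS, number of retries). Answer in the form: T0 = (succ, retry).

T0 = (4, 0)

[1] T1.load  rd  (counter 3, T1.r 3)
[2] T1.cas  hit  (counter 4, T1.r 3)
[3] T1.load  rd  (counter 4, T1.r 4)
[4] T0.load  rd  (counter 4, T0.r 4)
[5] T0.cas  hit  (counter 5, T0.r 4)
[6] T1.cas  miss  (counter 5, T1.r 4)
[7] T0.load  rd  (counter 5, T0.r 5)
[8] T1.load  rd  (counter 5, T1.r 5)
[9] T0.cas  hit  (counter 6, T0.r 5)
[10] T0.load  rd  (counter 6, T0.r 6)
[11] T1.cas  miss  (counter 6, T1.r 5)
[12] T0.cas  hit  (counter 7, T0.r 6)
[13] T0.load  rd  (counter 7, T0.r 7)
[14] T0.cas  hit  (counter 8, T0.r 7)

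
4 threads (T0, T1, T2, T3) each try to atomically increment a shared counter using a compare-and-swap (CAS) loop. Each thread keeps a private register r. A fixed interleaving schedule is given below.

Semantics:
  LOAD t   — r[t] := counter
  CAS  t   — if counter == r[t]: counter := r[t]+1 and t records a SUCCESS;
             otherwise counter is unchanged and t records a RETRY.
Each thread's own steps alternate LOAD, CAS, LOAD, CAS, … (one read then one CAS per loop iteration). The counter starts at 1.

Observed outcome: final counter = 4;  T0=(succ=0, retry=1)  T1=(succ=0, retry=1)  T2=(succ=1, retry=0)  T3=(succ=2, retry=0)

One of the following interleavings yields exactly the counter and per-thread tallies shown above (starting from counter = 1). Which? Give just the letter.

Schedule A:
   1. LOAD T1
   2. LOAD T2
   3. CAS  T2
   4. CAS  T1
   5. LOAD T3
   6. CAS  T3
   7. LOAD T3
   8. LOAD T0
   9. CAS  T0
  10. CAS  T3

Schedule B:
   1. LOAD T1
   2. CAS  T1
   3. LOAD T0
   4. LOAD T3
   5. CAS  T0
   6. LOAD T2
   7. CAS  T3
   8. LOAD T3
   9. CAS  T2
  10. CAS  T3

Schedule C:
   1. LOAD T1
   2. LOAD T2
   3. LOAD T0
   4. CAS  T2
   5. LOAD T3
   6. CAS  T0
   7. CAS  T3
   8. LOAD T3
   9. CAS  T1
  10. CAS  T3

C

Simulating candidate C:
step 1: T1 LOAD ⇒ load; ctr=1 reg=1
step 2: T2 LOAD ⇒ load; ctr=1 reg=1
step 3: T0 LOAD ⇒ load; ctr=1 reg=1
step 4: T2 CAS ⇒ ok; ctr=2 reg=1
step 5: T3 LOAD ⇒ load; ctr=2 reg=2
step 6: T0 CAS ⇒ retry; ctr=2 reg=1
step 7: T3 CAS ⇒ ok; ctr=3 reg=2
step 8: T3 LOAD ⇒ load; ctr=3 reg=3
step 9: T1 CAS ⇒ retry; ctr=3 reg=1
step 10: T3 CAS ⇒ ok; ctr=4 reg=3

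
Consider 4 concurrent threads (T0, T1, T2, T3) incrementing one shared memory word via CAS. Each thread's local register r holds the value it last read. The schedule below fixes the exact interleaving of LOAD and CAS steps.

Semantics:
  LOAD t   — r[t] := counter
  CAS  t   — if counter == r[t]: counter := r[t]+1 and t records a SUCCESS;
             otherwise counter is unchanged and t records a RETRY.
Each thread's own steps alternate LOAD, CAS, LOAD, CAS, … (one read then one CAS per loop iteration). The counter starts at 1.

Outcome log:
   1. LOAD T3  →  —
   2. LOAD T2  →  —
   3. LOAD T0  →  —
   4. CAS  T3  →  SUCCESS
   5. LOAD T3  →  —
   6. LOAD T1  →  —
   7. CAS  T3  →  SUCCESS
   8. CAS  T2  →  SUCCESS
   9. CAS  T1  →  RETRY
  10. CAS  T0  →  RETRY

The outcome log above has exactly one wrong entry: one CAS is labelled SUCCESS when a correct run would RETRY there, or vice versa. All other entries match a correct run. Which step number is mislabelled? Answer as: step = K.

step = 8

Correct run:
step 1: T3 LOAD ⇒ load; ctr=1 reg=1
step 2: T2 LOAD ⇒ load; ctr=1 reg=1
step 3: T0 LOAD ⇒ load; ctr=1 reg=1
step 4: T3 CAS ⇒ ok; ctr=2 reg=1
step 5: T3 LOAD ⇒ load; ctr=2 reg=2
step 6: T1 LOAD ⇒ load; ctr=2 reg=2
step 7: T3 CAS ⇒ ok; ctr=3 reg=2
step 8: T2 CAS ⇒ retry; ctr=3 reg=1
step 9: T1 CAS ⇒ retry; ctr=3 reg=2
step 10: T0 CAS ⇒ retry; ctr=3 reg=1
Mismatch at 8.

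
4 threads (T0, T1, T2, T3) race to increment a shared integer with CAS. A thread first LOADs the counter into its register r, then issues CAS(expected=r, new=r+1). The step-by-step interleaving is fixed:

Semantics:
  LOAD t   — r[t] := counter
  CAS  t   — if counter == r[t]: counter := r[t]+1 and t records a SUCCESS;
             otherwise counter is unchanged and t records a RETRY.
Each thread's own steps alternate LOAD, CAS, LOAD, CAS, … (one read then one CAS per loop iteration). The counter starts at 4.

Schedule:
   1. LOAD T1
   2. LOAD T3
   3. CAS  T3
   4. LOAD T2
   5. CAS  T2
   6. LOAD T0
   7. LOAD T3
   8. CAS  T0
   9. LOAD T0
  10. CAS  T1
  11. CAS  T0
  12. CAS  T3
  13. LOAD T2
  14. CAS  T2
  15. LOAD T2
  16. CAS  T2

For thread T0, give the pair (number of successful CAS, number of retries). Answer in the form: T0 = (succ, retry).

T0 = (2, 0)

#1 T1 reads 4
#2 T3 reads 4
#3 T3 CAS(4→5) writes; counter now 5
#4 T2 reads 5
#5 T2 CAS(5→6) writes; counter now 6
#6 T0 reads 6
#7 T3 reads 6
#8 T0 CAS(6→7) writes; counter now 7
#9 T0 reads 7
#10 T1 CAS(4→5) fails; counter now 7
#11 T0 CAS(7→8) writes; counter now 8
#12 T3 CAS(6→7) fails; counter now 8
#13 T2 reads 8
#14 T2 CAS(8→9) writes; counter now 9
#15 T2 reads 9
#16 T2 CAS(9→10) writes; counter now 10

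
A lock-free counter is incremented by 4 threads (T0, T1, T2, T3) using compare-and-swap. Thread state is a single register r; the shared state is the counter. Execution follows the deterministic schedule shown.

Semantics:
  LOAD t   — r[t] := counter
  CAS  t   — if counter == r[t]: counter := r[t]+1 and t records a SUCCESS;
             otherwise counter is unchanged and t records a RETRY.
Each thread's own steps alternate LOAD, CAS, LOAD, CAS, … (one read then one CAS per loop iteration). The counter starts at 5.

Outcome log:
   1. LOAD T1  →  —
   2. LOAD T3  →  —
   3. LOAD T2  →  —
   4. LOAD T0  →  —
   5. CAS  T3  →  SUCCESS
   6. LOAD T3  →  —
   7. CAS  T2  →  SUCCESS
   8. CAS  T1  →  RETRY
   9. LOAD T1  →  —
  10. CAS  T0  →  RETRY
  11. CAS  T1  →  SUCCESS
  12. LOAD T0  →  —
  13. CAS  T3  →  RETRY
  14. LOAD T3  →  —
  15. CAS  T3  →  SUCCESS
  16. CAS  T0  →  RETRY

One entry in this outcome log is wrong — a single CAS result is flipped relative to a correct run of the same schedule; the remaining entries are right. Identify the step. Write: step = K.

Correct run:
[1] T1.load  rd  (counter 5, T1.r 5)
[2] T3.load  rd  (counter 5, T3.r 5)
[3] T2.load  rd  (counter 5, T2.r 5)
[4] T0.load  rd  (counter 5, T0.r 5)
[5] T3.cas  hit  (counter 6, T3.r 5)
[6] T3.load  rd  (counter 6, T3.r 6)
[7] T2.cas  miss  (counter 6, T2.r 5)
[8] T1.cas  miss  (counter 6, T1.r 5)
[9] T1.load  rd  (counter 6, T1.r 6)
[10] T0.cas  miss  (counter 6, T0.r 5)
[11] T1.cas  hit  (counter 7, T1.r 6)
[12] T0.load  rd  (counter 7, T0.r 7)
[13] T3.cas  miss  (counter 7, T3.r 6)
[14] T3.load  rd  (counter 7, T3.r 7)
[15] T3.cas  hit  (counter 8, T3.r 7)
[16] T0.cas  miss  (counter 8, T0.r 7)
Mismatch at 7.

step = 7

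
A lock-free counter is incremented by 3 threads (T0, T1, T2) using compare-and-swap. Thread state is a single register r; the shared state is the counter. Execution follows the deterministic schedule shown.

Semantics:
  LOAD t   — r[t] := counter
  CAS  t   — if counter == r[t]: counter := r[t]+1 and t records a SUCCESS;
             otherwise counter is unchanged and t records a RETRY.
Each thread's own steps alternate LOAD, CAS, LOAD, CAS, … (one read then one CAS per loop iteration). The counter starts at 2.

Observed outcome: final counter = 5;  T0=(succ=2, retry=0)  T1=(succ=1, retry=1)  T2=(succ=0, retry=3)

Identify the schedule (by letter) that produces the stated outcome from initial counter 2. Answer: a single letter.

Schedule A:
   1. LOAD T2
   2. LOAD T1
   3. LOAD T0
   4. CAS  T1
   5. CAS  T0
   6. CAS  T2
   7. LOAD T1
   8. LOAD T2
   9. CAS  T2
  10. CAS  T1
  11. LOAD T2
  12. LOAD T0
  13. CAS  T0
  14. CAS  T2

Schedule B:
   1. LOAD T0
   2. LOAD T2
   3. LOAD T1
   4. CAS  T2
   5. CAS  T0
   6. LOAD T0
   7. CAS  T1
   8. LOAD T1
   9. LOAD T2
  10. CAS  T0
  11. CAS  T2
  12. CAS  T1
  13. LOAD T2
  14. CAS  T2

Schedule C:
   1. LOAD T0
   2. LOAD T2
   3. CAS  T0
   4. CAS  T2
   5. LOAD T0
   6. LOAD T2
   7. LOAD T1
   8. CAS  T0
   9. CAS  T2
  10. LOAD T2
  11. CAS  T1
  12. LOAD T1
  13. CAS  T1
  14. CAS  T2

Tracing schedule C:
T0 LOAD — after: cnt=2, r=2 — load
T2 LOAD — after: cnt=2, r=2 — load
T0 CAS — after: cnt=3, r=2 — ok
T2 CAS — after: cnt=3, r=2 — retry
T0 LOAD — after: cnt=3, r=3 — load
T2 LOAD — after: cnt=3, r=3 — load
T1 LOAD — after: cnt=3, r=3 — load
T0 CAS — after: cnt=4, r=3 — ok
T2 CAS — after: cnt=4, r=3 — retry
T2 LOAD — after: cnt=4, r=4 — load
T1 CAS — after: cnt=4, r=3 — retry
T1 LOAD — after: cnt=4, r=4 — load
T1 CAS — after: cnt=5, r=4 — ok
T2 CAS — after: cnt=5, r=4 — retry

C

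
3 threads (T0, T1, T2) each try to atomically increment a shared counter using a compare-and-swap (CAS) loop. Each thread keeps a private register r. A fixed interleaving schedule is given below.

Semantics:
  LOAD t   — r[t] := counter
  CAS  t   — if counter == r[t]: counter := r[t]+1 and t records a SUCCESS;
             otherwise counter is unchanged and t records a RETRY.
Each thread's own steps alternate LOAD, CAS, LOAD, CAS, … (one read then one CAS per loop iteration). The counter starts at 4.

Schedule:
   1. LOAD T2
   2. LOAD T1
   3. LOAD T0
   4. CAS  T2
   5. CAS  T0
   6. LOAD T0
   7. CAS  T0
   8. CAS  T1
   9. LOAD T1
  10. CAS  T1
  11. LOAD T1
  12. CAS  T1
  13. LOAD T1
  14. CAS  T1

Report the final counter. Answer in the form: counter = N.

   1) LOAD T2:  M=4  r_T2=4
   2) LOAD T1:  M=4  r_T1=4
   3) LOAD T0:  M=4  r_T0=4
   4) CAS  T2:  M=5  r_T2=4 ✓
   5) CAS  T0:  M=5  r_T0=4 ✗
   6) LOAD T0:  M=5  r_T0=5
   7) CAS  T0:  M=6  r_T0=5 ✓
   8) CAS  T1:  M=6  r_T1=4 ✗
   9) LOAD T1:  M=6  r_T1=6
  10) CAS  T1:  M=7  r_T1=6 ✓
  11) LOAD T1:  M=7  r_T1=7
  12) CAS  T1:  M=8  r_T1=7 ✓
  13) LOAD T1:  M=8  r_T1=8
  14) CAS  T1:  M=9  r_T1=8 ✓

counter = 9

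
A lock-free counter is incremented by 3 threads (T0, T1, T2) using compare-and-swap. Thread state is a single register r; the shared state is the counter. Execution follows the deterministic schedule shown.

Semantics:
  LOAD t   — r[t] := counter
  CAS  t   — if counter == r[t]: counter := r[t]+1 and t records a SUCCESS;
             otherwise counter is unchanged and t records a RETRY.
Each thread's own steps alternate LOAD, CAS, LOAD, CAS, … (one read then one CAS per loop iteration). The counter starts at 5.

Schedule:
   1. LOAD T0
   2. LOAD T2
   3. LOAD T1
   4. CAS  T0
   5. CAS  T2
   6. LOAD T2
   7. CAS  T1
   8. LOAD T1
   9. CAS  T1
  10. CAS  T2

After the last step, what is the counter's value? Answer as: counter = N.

[1] T0.load  rd  (counter 5, T0.r 5)
[2] T2.load  rd  (counter 5, T2.r 5)
[3] T1.load  rd  (counter 5, T1.r 5)
[4] T0.cas  hit  (counter 6, T0.r 5)
[5] T2.cas  miss  (counter 6, T2.r 5)
[6] T2.load  rd  (counter 6, T2.r 6)
[7] T1.cas  miss  (counter 6, T1.r 5)
[8] T1.load  rd  (counter 6, T1.r 6)
[9] T1.cas  hit  (counter 7, T1.r 6)
[10] T2.cas  miss  (counter 7, T2.r 6)

counter = 7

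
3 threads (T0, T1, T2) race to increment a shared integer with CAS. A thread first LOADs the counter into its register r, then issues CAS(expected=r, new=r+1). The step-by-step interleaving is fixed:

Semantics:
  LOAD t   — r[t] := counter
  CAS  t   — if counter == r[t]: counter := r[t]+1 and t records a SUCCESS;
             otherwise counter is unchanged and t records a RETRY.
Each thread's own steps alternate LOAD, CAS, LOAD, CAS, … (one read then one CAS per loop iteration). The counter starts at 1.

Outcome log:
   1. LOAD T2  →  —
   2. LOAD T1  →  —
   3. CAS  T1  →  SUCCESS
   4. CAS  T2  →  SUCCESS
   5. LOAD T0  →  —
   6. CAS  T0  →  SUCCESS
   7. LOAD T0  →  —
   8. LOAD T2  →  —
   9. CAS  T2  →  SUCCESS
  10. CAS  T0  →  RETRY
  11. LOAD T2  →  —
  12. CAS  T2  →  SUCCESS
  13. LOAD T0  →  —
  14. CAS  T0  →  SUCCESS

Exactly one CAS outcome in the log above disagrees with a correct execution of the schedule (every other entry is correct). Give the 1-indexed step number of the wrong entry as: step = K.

step = 4

Correct run:
T2 LOAD — after: cnt=1, r=1 — load
T1 LOAD — after: cnt=1, r=1 — load
T1 CAS — after: cnt=2, r=1 — ok
T2 CAS — after: cnt=2, r=1 — retry
T0 LOAD — after: cnt=2, r=2 — load
T0 CAS — after: cnt=3, r=2 — ok
T0 LOAD — after: cnt=3, r=3 — load
T2 LOAD — after: cnt=3, r=3 — load
T2 CAS — after: cnt=4, r=3 — ok
T0 CAS — after: cnt=4, r=3 — retry
T2 LOAD — after: cnt=4, r=4 — load
T2 CAS — after: cnt=5, r=4 — ok
T0 LOAD — after: cnt=5, r=5 — load
T0 CAS — after: cnt=6, r=5 — ok
Mismatch at 4.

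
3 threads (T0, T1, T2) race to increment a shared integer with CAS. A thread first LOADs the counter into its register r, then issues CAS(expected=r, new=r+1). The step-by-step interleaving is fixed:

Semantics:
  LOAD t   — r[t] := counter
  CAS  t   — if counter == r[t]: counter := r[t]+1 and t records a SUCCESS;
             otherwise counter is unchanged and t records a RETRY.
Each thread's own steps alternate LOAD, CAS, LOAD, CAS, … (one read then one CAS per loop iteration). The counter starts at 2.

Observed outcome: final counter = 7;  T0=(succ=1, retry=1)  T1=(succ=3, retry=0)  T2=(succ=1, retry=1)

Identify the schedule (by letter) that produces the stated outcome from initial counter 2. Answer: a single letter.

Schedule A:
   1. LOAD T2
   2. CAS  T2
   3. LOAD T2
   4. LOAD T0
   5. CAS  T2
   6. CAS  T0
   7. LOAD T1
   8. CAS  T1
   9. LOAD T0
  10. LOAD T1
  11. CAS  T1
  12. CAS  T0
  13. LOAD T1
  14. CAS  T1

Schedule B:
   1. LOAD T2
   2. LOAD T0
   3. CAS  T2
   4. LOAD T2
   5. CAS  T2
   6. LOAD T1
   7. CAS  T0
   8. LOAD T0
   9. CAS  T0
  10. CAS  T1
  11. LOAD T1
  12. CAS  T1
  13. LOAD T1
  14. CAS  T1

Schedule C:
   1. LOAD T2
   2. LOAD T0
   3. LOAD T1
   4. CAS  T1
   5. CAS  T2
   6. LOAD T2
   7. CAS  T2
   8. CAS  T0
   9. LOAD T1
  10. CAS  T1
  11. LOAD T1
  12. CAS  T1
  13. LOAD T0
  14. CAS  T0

C

Simulating candidate C:
#1 T2 reads 2
#2 T0 reads 2
#3 T1 reads 2
#4 T1 CAS(2→3) writes; counter now 3
#5 T2 CAS(2→3) fails; counter now 3
#6 T2 reads 3
#7 T2 CAS(3→4) writes; counter now 4
#8 T0 CAS(2→3) fails; counter now 4
#9 T1 reads 4
#10 T1 CAS(4→5) writes; counter now 5
#11 T1 reads 5
#12 T1 CAS(5→6) writes; counter now 6
#13 T0 reads 6
#14 T0 CAS(6→7) writes; counter now 7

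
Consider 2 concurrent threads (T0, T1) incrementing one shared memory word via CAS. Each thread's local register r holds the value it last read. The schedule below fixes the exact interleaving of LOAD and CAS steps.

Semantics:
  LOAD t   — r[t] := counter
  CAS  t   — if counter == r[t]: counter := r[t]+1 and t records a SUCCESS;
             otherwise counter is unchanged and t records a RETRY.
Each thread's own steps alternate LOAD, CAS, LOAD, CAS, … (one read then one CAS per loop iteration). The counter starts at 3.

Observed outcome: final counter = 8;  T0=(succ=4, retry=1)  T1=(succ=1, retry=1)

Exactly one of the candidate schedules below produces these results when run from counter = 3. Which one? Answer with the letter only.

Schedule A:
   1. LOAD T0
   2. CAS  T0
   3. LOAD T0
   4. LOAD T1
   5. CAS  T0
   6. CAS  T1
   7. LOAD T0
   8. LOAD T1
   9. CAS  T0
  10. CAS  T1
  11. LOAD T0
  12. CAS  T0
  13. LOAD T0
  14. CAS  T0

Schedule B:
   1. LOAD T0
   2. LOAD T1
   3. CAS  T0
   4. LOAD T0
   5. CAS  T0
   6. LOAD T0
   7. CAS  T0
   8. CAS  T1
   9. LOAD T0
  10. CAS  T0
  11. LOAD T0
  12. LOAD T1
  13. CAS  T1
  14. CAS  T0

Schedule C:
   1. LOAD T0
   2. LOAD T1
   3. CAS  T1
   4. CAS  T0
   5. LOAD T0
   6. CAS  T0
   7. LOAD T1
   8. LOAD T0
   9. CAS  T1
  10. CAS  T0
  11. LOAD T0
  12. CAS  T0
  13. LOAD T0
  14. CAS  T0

Simulating candidate B:
T0 LOAD — after: cnt=3, r=3 — load
T1 LOAD — after: cnt=3, r=3 — load
T0 CAS — after: cnt=4, r=3 — ok
T0 LOAD — after: cnt=4, r=4 — load
T0 CAS — after: cnt=5, r=4 — ok
T0 LOAD — after: cnt=5, r=5 — load
T0 CAS — after: cnt=6, r=5 — ok
T1 CAS — after: cnt=6, r=3 — retry
T0 LOAD — after: cnt=6, r=6 — load
T0 CAS — after: cnt=7, r=6 — ok
T0 LOAD — after: cnt=7, r=7 — load
T1 LOAD — after: cnt=7, r=7 — load
T1 CAS — after: cnt=8, r=7 — ok
T0 CAS — after: cnt=8, r=7 — retry

B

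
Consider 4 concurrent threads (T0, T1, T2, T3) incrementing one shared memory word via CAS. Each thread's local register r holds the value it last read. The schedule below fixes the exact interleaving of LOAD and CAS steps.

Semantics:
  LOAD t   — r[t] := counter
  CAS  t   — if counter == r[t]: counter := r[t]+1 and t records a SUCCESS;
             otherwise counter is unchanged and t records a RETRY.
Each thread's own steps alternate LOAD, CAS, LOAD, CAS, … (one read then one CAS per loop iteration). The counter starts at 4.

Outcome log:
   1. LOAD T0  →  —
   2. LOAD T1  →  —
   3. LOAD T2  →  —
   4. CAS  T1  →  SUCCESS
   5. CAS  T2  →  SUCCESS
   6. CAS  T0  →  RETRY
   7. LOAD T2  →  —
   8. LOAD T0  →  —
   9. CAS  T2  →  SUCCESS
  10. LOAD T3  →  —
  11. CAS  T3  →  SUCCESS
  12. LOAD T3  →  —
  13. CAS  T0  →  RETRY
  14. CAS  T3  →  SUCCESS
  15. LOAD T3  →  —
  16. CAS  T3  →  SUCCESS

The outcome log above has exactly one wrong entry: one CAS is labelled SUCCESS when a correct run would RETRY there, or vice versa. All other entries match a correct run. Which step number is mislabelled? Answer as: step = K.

step = 5

Re-executing:
1. LOAD T0 → mem=4 r[T0]=4 [LOAD]
2. LOAD T1 → mem=4 r[T1]=4 [LOAD]
3. LOAD T2 → mem=4 r[T2]=4 [LOAD]
4. CAS T1 → mem=5 r[T1]=4 [OK]
5. CAS T2 → mem=5 r[T2]=4 [RETRY]
6. CAS T0 → mem=5 r[T0]=4 [RETRY]
7. LOAD T2 → mem=5 r[T2]=5 [LOAD]
8. LOAD T0 → mem=5 r[T0]=5 [LOAD]
9. CAS T2 → mem=6 r[T2]=5 [OK]
10. LOAD T3 → mem=6 r[T3]=6 [LOAD]
11. CAS T3 → mem=7 r[T3]=6 [OK]
12. LOAD T3 → mem=7 r[T3]=7 [LOAD]
13. CAS T0 → mem=7 r[T0]=5 [RETRY]
14. CAS T3 → mem=8 r[T3]=7 [OK]
15. LOAD T3 → mem=8 r[T3]=8 [LOAD]
16. CAS T3 → mem=9 r[T3]=8 [OK]
Log disagrees first at step 5.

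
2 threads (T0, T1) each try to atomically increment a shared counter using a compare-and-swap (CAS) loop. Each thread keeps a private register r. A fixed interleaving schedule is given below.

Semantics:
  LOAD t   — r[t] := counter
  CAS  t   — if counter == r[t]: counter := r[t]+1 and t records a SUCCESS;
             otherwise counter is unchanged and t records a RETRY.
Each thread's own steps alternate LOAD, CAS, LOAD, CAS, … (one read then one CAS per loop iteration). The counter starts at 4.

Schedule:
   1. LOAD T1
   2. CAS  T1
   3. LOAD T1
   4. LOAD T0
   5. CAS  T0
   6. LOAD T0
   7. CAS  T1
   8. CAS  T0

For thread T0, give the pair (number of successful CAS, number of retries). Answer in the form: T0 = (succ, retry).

[1] T1.load  rd  (counter 4, T1.r 4)
[2] T1.cas  hit  (counter 5, T1.r 4)
[3] T1.load  rd  (counter 5, T1.r 5)
[4] T0.load  rd  (counter 5, T0.r 5)
[5] T0.cas  hit  (counter 6, T0.r 5)
[6] T0.load  rd  (counter 6, T0.r 6)
[7] T1.cas  miss  (counter 6, T1.r 5)
[8] T0.cas  hit  (counter 7, T0.r 6)

T0 = (2, 0)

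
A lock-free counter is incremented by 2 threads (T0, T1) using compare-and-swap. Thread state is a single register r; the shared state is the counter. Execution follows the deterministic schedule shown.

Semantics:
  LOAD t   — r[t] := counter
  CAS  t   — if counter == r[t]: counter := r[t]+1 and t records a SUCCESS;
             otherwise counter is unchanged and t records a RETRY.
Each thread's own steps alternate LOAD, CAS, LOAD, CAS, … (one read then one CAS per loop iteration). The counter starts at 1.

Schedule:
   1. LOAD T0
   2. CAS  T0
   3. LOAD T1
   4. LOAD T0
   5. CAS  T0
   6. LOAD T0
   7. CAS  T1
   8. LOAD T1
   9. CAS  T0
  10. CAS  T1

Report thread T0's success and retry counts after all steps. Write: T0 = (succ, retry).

step 1: T0 LOAD ⇒ load; ctr=1 reg=1
step 2: T0 CAS ⇒ ok; ctr=2 reg=1
step 3: T1 LOAD ⇒ load; ctr=2 reg=2
step 4: T0 LOAD ⇒ load; ctr=2 reg=2
step 5: T0 CAS ⇒ ok; ctr=3 reg=2
step 6: T0 LOAD ⇒ load; ctr=3 reg=3
step 7: T1 CAS ⇒ retry; ctr=3 reg=2
step 8: T1 LOAD ⇒ load; ctr=3 reg=3
step 9: T0 CAS ⇒ ok; ctr=4 reg=3
step 10: T1 CAS ⇒ retry; ctr=4 reg=3

T0 = (3, 0)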